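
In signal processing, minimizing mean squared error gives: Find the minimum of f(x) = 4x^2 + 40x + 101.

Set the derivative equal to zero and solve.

f(x) = 4x^2 + 40x + 101
f'(x) = 8x + (40) = 0
x = -40/8 = -5
f(-5) = 1
Since f''(x) = 8 > 0, this is a minimum.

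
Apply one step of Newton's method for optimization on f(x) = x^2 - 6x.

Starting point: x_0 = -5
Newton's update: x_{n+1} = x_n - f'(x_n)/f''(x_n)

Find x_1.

f(x) = x^2 - 6x
f'(x) = 2x + (-6), f''(x) = 2
Newton step: x_1 = x_0 - f'(x_0)/f''(x_0)
f'(-5) = -16
x_1 = -5 - -16/2 = 3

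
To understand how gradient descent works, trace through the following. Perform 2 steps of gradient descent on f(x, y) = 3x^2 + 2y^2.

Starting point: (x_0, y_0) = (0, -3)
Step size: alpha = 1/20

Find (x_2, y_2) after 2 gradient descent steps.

f(x,y) = 3x^2 + 2y^2
grad_x = 6x + 0y, grad_y = 4y + 0x
Step 1: grad = (0, -12), (0, -12/5)
Step 2: grad = (0, -48/5), (0, -48/25)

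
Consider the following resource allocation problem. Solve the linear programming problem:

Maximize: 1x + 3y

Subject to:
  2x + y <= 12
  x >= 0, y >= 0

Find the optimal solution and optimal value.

The feasible region has vertices at [(0, 0), (6, 0), (0, 12)].
Checking objective 1x + 3y at each vertex:
  (0, 0): 1*0 + 3*0 = 0
  (6, 0): 1*6 + 3*0 = 6
  (0, 12): 1*0 + 3*12 = 36
Maximum is 36 at (0, 12).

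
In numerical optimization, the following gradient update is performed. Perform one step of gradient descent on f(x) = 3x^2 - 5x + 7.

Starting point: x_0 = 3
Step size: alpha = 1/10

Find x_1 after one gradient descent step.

f(x) = 3x^2 - 5x + 7
f'(x) = 6x - 5
f'(3) = 6*3 + (-5) = 13
x_1 = x_0 - alpha * f'(x_0) = 3 - 1/10 * 13 = 17/10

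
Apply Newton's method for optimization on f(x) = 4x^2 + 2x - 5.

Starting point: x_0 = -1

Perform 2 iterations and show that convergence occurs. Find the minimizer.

f(x) = 4x^2 + 2x - 5, f'(x) = 8x + (2), f''(x) = 8
Step 1: f'(-1) = -6, x_1 = -1 - -6/8 = -1/4
Step 2: f'(-1/4) = 0, x_2 = -1/4 (converged)
Newton's method converges in 1 step for quadratics.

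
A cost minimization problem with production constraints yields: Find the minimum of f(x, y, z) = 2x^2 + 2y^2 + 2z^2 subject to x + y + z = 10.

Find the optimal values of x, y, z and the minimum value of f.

Using Lagrange multipliers on f = 2x^2 + 2y^2 + 2z^2 with constraint x + y + z = 10:
Conditions: 2*2*x = lambda, 2*2*y = lambda, 2*2*z = lambda
So x = lambda/4, y = lambda/4, z = lambda/4
Substituting into constraint: lambda * (3/4) = 10
lambda = 40/3
x = 10/3, y = 10/3, z = 10/3
Minimum value = 200/3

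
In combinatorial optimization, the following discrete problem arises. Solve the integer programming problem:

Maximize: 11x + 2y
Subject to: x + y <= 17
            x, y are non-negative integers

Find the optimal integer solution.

Objective: 11x + 2y, constraint: x + y <= 17
Coefficient of x is 11 >= coefficient of y is 2, so allocate the entire budget to x.
Optimal: x = 17, y = 0, value = 187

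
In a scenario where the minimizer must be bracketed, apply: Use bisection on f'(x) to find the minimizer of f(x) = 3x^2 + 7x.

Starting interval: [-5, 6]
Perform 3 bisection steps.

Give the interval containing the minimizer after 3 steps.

Finding critical point of f(x) = 3x^2 + 7x using bisection on f'(x) = 6x + 7.
f'(x) = 0 when x = -7/6.
Starting interval: [-5, 6]
Step 1: mid = 1/2, f'(mid) = 10, new interval = [-5, 1/2]
Step 2: mid = -9/4, f'(mid) = -13/2, new interval = [-9/4, 1/2]
Step 3: mid = -7/8, f'(mid) = 7/4, new interval = [-9/4, -7/8]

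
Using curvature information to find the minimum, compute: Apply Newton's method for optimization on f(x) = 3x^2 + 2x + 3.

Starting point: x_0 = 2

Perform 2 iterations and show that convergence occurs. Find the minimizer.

f(x) = 3x^2 + 2x + 3, f'(x) = 6x + (2), f''(x) = 6
Step 1: f'(2) = 14, x_1 = 2 - 14/6 = -1/3
Step 2: f'(-1/3) = 0, x_2 = -1/3 (converged)
Newton's method converges in 1 step for quadratics.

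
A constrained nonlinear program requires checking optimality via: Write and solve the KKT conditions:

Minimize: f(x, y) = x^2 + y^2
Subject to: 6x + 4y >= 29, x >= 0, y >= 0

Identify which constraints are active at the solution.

KKT conditions for min x^2 + y^2 s.t. 6x + 4y >= 29, x >= 0, y >= 0:
Stationarity: 2x = mu*6 + mu_x, 2y = mu*4 + mu_y, with mu, mu_x, mu_y >= 0
Complementary slackness: mu*(6x + 4y - 29) = 0, mu_x*x = 0, mu_y*y = 0
(0, 0) is infeasible (6*0 + 4*0 < 29), so if mu = 0 stationarity would force x = mu_x/2 >= 0, y = mu_y/2 >= 0 with mu_x*x = mu_y*y = 0, i.e. x = y = 0: contradiction. Hence mu > 0 and 6x + 4y = 29 is active.
Try x > 0, y > 0 (so mu_x = mu_y = 0): x = 6*mu/2, y = 4*mu/2
Substitute: 6*(6*mu/2) + 4*(4*mu/2) = 29
  mu*52/2 = 29 => mu = 29/26
x* = 87/26 > 0, y* = 29/13 > 0, consistent with mu_x = mu_y = 0.
f is convex and the constraints are linear, so this KKT point is the global minimum.
f* = 841/52
Active constraints: 6x + 4y >= 29 (holds with equality, mu = 29/26 > 0); x >= 0 and y >= 0 are inactive (mu_x = mu_y = 0).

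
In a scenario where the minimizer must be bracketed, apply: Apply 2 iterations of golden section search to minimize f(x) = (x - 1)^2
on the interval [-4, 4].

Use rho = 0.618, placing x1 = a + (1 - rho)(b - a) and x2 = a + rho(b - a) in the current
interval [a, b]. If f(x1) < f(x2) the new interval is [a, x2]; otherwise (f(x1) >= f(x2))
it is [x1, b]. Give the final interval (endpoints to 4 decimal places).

Golden section search for min of f(x) = (x - 1)^2 on [-4, 4].
Each step: x1 = a + (1 - rho)(b - a), x2 = a + rho(b - a); if f(x1) < f(x2) keep [a, x2], otherwise keep [x1, b].
Step 1: [-4.0000, 4.0000], x1=-0.9440 (f=3.7791), x2=0.9440 (f=0.0031); f(x1) > f(x2) => keep [-0.9440, 4.0000]
Step 2: [-0.9440, 4.0000], x1=0.9446 (f=0.0031), x2=2.1114 (f=1.2352); f(x1) < f(x2) => keep [-0.9440, 2.1114]
Final interval: [-0.9440, 2.1114]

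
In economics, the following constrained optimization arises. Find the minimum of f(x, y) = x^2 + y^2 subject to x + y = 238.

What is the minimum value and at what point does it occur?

Substitute y = 238 - x into f(x,y) = x^2 + y^2:
g(x) = x^2 + (238 - x)^2 = 2x^2 - 476x + 56644
g'(x) = 4x - 476 = 0  =>  x = 119
y = 238 - 119 = 119
Minimum value = 119^2 + 119^2 = 28322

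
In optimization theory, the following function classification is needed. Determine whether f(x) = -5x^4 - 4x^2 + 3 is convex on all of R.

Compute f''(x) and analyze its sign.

f(x) = -5x^4 - 4x^2 + 3
f'(x) = -20x^3 + -8x
f''(x) = -60x^2 + -8
f''(x) = -60x^2 + -8 <= -8 < 0 for all x
Therefore, f is concave on R.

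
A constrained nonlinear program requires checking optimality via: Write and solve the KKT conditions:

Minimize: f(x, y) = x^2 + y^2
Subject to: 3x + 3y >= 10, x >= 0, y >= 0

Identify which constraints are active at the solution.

KKT conditions for min x^2 + y^2 s.t. 3x + 3y >= 10, x >= 0, y >= 0:
Stationarity: 2x = mu*3 + mu_x, 2y = mu*3 + mu_y, with mu, mu_x, mu_y >= 0
Complementary slackness: mu*(3x + 3y - 10) = 0, mu_x*x = 0, mu_y*y = 0
(0, 0) is infeasible (3*0 + 3*0 < 10), so if mu = 0 stationarity would force x = mu_x/2 >= 0, y = mu_y/2 >= 0 with mu_x*x = mu_y*y = 0, i.e. x = y = 0: contradiction. Hence mu > 0 and 3x + 3y = 10 is active.
Try x > 0, y > 0 (so mu_x = mu_y = 0): x = 3*mu/2, y = 3*mu/2
Substitute: 3*(3*mu/2) + 3*(3*mu/2) = 10
  mu*18/2 = 10 => mu = 10/9
x* = 5/3 > 0, y* = 5/3 > 0, consistent with mu_x = mu_y = 0.
f is convex and the constraints are linear, so this KKT point is the global minimum.
f* = 50/9
Active constraints: 3x + 3y >= 10 (holds with equality, mu = 10/9 > 0); x >= 0 and y >= 0 are inactive (mu_x = mu_y = 0).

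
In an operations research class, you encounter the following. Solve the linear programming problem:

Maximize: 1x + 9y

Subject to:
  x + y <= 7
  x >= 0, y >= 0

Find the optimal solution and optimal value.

The feasible region has vertices at [(0, 0), (7, 0), (0, 7)].
Checking objective 1x + 9y at each vertex:
  (0, 0): 1*0 + 9*0 = 0
  (7, 0): 1*7 + 9*0 = 7
  (0, 7): 1*0 + 9*7 = 63
Maximum is 63 at (0, 7).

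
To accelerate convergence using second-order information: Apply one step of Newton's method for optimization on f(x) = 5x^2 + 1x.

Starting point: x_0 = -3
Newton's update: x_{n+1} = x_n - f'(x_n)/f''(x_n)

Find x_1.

f(x) = 5x^2 + 1x
f'(x) = 10x + (1), f''(x) = 10
Newton step: x_1 = x_0 - f'(x_0)/f''(x_0)
f'(-3) = -29
x_1 = -3 - -29/10 = -1/10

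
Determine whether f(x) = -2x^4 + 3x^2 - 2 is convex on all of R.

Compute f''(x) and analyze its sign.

f(x) = -2x^4 + 3x^2 - 2
f'(x) = -8x^3 + 6x
f''(x) = -24x^2 + 6
f''(x) = -24x^2 + 6 -> -inf as |x| -> inf
Therefore, f is not globally convex on R.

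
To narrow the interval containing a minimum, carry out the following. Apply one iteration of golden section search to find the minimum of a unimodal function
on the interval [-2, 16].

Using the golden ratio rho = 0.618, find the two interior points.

Golden section search on [-2, 16].
Golden ratio rho = 0.618 (approx).
Interior points:
  x_1 = -2 + (1-0.618)*18 = 4.8760
  x_2 = -2 + 0.618*18 = 9.1240
Compare f(x_1) and f(x_2) to determine which subinterval to keep.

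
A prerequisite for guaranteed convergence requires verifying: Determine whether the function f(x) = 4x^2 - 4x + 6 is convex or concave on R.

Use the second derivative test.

f(x) = 4x^2 - 4x + 6
f'(x) = 8x - 4
f''(x) = 8
Since f''(x) = 8 > 0 for all x, f is convex on R.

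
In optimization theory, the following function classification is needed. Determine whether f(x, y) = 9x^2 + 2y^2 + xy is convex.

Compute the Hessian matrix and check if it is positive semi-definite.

f(x,y) = 9x^2 + 2y^2 + xy
Hessian H = [[18, 1], [1, 4]]
trace(H) = 22, det(H) = 71
Eigenvalues: (22 +/- sqrt(200)) / 2 = 18.07, 3.929
Since both eigenvalues > 0, f is convex.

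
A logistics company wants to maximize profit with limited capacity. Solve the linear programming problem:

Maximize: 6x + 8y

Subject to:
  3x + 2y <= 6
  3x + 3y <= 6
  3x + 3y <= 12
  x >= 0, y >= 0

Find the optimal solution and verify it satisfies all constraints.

Feasible vertices: (0, 0), (0, 2), (2, 0)
Objective 6x + 8y at each vertex:
  (0, 0): 0
  (0, 2): 16
  (2, 0): 12
Maximum is 16 at (0, 2).
Verify constraints at (x, y) = (0, 2):
  3*0 + 2*2 = 4 <= 6
  3*0 + 3*2 = 6 <= 6 (active)
  3*0 + 3*2 = 6 <= 12
  x = 0 >= 0, y = 2 >= 0. All constraints satisfied.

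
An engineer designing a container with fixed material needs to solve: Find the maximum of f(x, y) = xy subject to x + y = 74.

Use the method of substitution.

Substitute y = 74 - x into f(x,y) = xy:
g(x) = x(74 - x) = 74x - x^2
g'(x) = 74 - 2x = 0  =>  x = 37
y = 74 - 37 = 37
Maximum value = 37 * 37 = 1369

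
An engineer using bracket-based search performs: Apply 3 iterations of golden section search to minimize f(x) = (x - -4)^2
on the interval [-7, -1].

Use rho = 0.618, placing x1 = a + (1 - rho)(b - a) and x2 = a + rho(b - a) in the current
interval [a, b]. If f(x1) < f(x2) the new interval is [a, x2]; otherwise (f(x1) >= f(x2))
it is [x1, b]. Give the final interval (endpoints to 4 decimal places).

Golden section search for min of f(x) = (x - -4)^2 on [-7, -1].
Each step: x1 = a + (1 - rho)(b - a), x2 = a + rho(b - a); if f(x1) < f(x2) keep [a, x2], otherwise keep [x1, b].
Step 1: [-7.0000, -1.0000], x1=-4.7080 (f=0.5013), x2=-3.2920 (f=0.5013); f(x1) = f(x2) (tie, not '<') => keep [-4.7080, -1.0000]
Step 2: [-4.7080, -1.0000], x1=-3.2915 (f=0.5019), x2=-2.4165 (f=2.5076); f(x1) < f(x2) => keep [-4.7080, -2.4165]
Step 3: [-4.7080, -2.4165], x1=-3.8326 (f=0.0280), x2=-3.2918 (f=0.5015); f(x1) < f(x2) => keep [-4.7080, -3.2918]
Final interval: [-4.7080, -3.2918]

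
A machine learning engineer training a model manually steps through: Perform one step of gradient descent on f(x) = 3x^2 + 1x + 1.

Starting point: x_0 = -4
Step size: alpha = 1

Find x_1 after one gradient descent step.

f(x) = 3x^2 + 1x + 1
f'(x) = 6x + 1
f'(-4) = 6*-4 + (1) = -23
x_1 = x_0 - alpha * f'(x_0) = -4 - 1 * -23 = 19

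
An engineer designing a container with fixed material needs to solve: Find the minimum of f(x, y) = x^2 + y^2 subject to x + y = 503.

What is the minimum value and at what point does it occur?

Substitute y = 503 - x into f(x,y) = x^2 + y^2:
g(x) = x^2 + (503 - x)^2 = 2x^2 - 1006x + 253009
g'(x) = 4x - 1006 = 0  =>  x = 503/2
y = 503 - 503/2 = 503/2
Minimum value = (503/2)^2 + (503/2)^2 = 253009/2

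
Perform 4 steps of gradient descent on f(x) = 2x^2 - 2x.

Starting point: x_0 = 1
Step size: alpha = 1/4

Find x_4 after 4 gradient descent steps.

f(x) = 2x^2 - 2x, f'(x) = 4x + (-2)
Step 1: f'(1) = 2, x_1 = 1 - 1/4 * 2 = 1/2
Step 2: f'(1/2) = 0, x_2 = 1/2 - 1/4 * 0 = 1/2
Step 3: f'(1/2) = 0, x_3 = 1/2 - 1/4 * 0 = 1/2
Step 4: f'(1/2) = 0, x_4 = 1/2 - 1/4 * 0 = 1/2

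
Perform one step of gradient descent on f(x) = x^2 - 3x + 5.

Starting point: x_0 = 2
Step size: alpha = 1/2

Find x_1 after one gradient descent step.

f(x) = x^2 - 3x + 5
f'(x) = 2x - 3
f'(2) = 2*2 + (-3) = 1
x_1 = x_0 - alpha * f'(x_0) = 2 - 1/2 * 1 = 3/2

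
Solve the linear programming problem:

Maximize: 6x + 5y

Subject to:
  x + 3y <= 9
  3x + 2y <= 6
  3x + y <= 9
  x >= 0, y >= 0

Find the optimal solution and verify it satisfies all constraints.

Feasible vertices: (0, 0), (0, 3), (2, 0)
Objective 6x + 5y at each vertex:
  (0, 0): 0
  (0, 3): 15
  (2, 0): 12
Maximum is 15 at (0, 3).
Verify constraints at (x, y) = (0, 3):
  1*0 + 3*3 = 9 <= 9 (active)
  3*0 + 2*3 = 6 <= 6 (active)
  3*0 + 1*3 = 3 <= 9
  x = 0 >= 0, y = 3 >= 0. All constraints satisfied.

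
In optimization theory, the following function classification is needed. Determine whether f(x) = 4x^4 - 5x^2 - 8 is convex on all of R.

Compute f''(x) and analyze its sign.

f(x) = 4x^4 - 5x^2 - 8
f'(x) = 16x^3 + -10x
f''(x) = 48x^2 + -10
f''(0) = -10 < 0, so not convex near x = 0
Therefore, f is not globally convex on R.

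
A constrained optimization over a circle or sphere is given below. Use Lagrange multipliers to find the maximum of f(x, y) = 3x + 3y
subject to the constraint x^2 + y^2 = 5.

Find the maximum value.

Set up Lagrange conditions: grad f = lambda * grad g
  3 = 2*lambda*x
  3 = 2*lambda*y
From these: x/y = 3/3, so x = 3t, y = 3t for some t.
Substitute into constraint: (3t)^2 + (3t)^2 = 5
  t^2 * 18 = 5
  t = sqrt(5/18)
Maximum = 3*x + 3*y = (3^2 + 3^2)*t = 18 * sqrt(5/18) = sqrt(90)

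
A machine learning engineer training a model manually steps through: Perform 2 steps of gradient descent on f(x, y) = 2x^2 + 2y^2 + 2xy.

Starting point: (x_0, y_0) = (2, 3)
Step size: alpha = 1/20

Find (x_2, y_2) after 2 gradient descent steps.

f(x,y) = 2x^2 + 2y^2 + 2xy
grad_x = 4x + 2y, grad_y = 4y + 2x
Step 1: grad = (14, 16), (13/10, 11/5)
Step 2: grad = (48/5, 57/5), (41/50, 163/100)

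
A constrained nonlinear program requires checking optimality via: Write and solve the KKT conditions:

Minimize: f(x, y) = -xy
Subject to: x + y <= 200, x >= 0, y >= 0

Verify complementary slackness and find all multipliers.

Problem: min -xy s.t. x + y <= 200 (multiplier lambda), x >= 0 (mu_x), y >= 0 (mu_y)
KKT stationarity: -y + lambda - mu_x = 0, -x + lambda - mu_y = 0, with lambda, mu_x, mu_y >= 0
Complementary slackness: lambda*(x + y - 200) = 0, mu_x*x = 0, mu_y*y = 0
If lambda = 0: y = -mu_x <= 0 and x = -mu_y <= 0 force x = y = 0 with f = 0; but x = y = 100 is feasible with f = -10000 < 0, so this is not the minimum. Hence lambda > 0 and x + y = 200.
Try x > 0, y > 0 (so mu_x = mu_y = 0): y = lambda, x = lambda => x = y = lambda
x + y = 200 => 2*lambda = 200 => lambda = 100
x* = y* = 100 > 0, consistent with mu_x = mu_y = 0.
(Any feasible point with x = 0 or y = 0 has f = 0 > -10000, so the minimum is not on those boundaries.)
min(-xy) = -10000 (i.e. max xy = 10000)
Multipliers: lambda = 100, mu_x = 0, mu_y = 0
Complementary slackness: lambda*(x + y - 200) = 100*(100 + 100 - 200) = 0, mu_x*x = 0*100 = 0, mu_y*y = 0*100 = 0. Satisfied.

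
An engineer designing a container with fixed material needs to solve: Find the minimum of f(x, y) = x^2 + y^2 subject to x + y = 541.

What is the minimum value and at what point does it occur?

Substitute y = 541 - x into f(x,y) = x^2 + y^2:
g(x) = x^2 + (541 - x)^2 = 2x^2 - 1082x + 292681
g'(x) = 4x - 1082 = 0  =>  x = 541/2
y = 541 - 541/2 = 541/2
Minimum value = (541/2)^2 + (541/2)^2 = 292681/2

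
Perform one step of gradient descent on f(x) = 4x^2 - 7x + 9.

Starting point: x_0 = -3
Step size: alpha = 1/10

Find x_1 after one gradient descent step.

f(x) = 4x^2 - 7x + 9
f'(x) = 8x - 7
f'(-3) = 8*-3 + (-7) = -31
x_1 = x_0 - alpha * f'(x_0) = -3 - 1/10 * -31 = 1/10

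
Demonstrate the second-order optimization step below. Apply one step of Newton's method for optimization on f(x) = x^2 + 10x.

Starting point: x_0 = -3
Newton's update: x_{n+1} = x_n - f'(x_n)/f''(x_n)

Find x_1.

f(x) = x^2 + 10x
f'(x) = 2x + (10), f''(x) = 2
Newton step: x_1 = x_0 - f'(x_0)/f''(x_0)
f'(-3) = 4
x_1 = -3 - 4/2 = -5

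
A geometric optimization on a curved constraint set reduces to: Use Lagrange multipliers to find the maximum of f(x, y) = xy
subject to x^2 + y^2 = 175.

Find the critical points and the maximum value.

Lagrange conditions: y = 2*lambda*x and x = 2*lambda*y
If x = 0 then y = 0, violating the constraint, so x, y != 0.
Dividing: y/x = x/y => x^2 = y^2 => y = x or y = -x
Constraint: 2x^2 = 175 => x^2 = 175/2 => x = +/-sqrt(175/2)
Critical points: (sqrt(175/2), sqrt(175/2)), (-sqrt(175/2), -sqrt(175/2)), (sqrt(175/2), -sqrt(175/2)), (-sqrt(175/2), sqrt(175/2))
  y = x:  xy = x^2 = 175/2  at (sqrt(175/2), sqrt(175/2)) and (-sqrt(175/2), -sqrt(175/2))
  y = -x: xy = -x^2 = -175/2 at (sqrt(175/2), -sqrt(175/2)) and (-sqrt(175/2), sqrt(175/2))
Maximum xy = 175/2 at (sqrt(175/2), sqrt(175/2)) and (-sqrt(175/2), -sqrt(175/2))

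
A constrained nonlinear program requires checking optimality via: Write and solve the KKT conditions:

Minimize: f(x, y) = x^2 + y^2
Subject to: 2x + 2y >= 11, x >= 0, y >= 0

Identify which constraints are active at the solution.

KKT conditions for min x^2 + y^2 s.t. 2x + 2y >= 11, x >= 0, y >= 0:
Stationarity: 2x = mu*2 + mu_x, 2y = mu*2 + mu_y, with mu, mu_x, mu_y >= 0
Complementary slackness: mu*(2x + 2y - 11) = 0, mu_x*x = 0, mu_y*y = 0
(0, 0) is infeasible (2*0 + 2*0 < 11), so if mu = 0 stationarity would force x = mu_x/2 >= 0, y = mu_y/2 >= 0 with mu_x*x = mu_y*y = 0, i.e. x = y = 0: contradiction. Hence mu > 0 and 2x + 2y = 11 is active.
Try x > 0, y > 0 (so mu_x = mu_y = 0): x = 2*mu/2, y = 2*mu/2
Substitute: 2*(2*mu/2) + 2*(2*mu/2) = 11
  mu*8/2 = 11 => mu = 11/4
x* = 11/4 > 0, y* = 11/4 > 0, consistent with mu_x = mu_y = 0.
f is convex and the constraints are linear, so this KKT point is the global minimum.
f* = 121/8
Active constraints: 2x + 2y >= 11 (holds with equality, mu = 11/4 > 0); x >= 0 and y >= 0 are inactive (mu_x = mu_y = 0).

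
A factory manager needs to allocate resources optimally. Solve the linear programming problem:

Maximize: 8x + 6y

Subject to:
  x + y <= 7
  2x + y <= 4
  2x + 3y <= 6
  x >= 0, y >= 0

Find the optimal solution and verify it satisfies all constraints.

Feasible vertices: (0, 0), (0, 2), (3/2, 1), (2, 0)
Objective 8x + 6y at each vertex:
  (0, 0): 0
  (0, 2): 12
  (3/2, 1): 18
  (2, 0): 16
Maximum is 18 at (3/2, 1).
Verify constraints at (x, y) = (3/2, 1):
  1*(3/2) + 1*1 = 5/2 <= 7
  2*(3/2) + 1*1 = 4 <= 4 (active)
  2*(3/2) + 3*1 = 6 <= 6 (active)
  x = 3/2 >= 0, y = 1 >= 0. All constraints satisfied.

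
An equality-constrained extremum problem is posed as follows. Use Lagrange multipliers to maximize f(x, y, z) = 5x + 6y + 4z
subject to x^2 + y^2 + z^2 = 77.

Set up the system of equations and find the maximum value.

Lagrange conditions: 5 = 2*lambda*x, 6 = 2*lambda*y, 4 = 2*lambda*z
So x:5 = y:6 = z:4, i.e. x = 5t, y = 6t, z = 4t
Constraint: t^2*(5^2 + 6^2 + 4^2) = 77
  t^2 * 77 = 77  =>  t = sqrt(1)
Maximum = 5*5t + 6*6t + 4*4t = 77*sqrt(1) = 77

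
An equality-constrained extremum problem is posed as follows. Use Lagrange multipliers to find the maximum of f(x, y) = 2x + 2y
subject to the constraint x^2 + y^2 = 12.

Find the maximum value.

Set up Lagrange conditions: grad f = lambda * grad g
  2 = 2*lambda*x
  2 = 2*lambda*y
From these: x/y = 2/2, so x = 2t, y = 2t for some t.
Substitute into constraint: (2t)^2 + (2t)^2 = 12
  t^2 * 8 = 12
  t = sqrt(12/8)
Maximum = 2*x + 2*y = (2^2 + 2^2)*t = 8 * sqrt(12/8) = sqrt(96)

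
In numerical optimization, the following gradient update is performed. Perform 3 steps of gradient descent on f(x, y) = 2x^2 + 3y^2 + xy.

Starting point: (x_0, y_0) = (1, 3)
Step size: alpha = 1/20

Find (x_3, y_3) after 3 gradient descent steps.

f(x,y) = 2x^2 + 3y^2 + xy
grad_x = 4x + 1y, grad_y = 6y + 1x
Step 1: grad = (7, 19), (13/20, 41/20)
Step 2: grad = (93/20, 259/20), (167/400, 561/400)
Step 3: grad = (1229/400, 3533/400), (2111/8000, 7687/8000)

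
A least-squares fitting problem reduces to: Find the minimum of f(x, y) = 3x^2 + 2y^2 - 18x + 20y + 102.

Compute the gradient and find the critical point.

f(x,y) = 3x^2 + 2y^2 - 18x + 20y + 102
df/dx = 6x + (-18) = 0  =>  x = 3
df/dy = 4y + (20) = 0  =>  y = -5
f(3, -5) = 3*(3)^2 + 2*(-5)^2 + -18*(3) + 20*(-5) + 102 = 25
Hessian is diagonal with entries 6, 4 > 0, so this is a minimum.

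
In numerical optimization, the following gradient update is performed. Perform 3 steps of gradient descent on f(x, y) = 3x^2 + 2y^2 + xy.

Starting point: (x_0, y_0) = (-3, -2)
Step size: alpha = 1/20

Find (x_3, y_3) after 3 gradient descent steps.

f(x,y) = 3x^2 + 2y^2 + xy
grad_x = 6x + 1y, grad_y = 4y + 1x
Step 1: grad = (-20, -11), (-2, -29/20)
Step 2: grad = (-269/20, -39/5), (-531/400, -53/50)
Step 3: grad = (-361/40, -2227/400), (-701/800, -6253/8000)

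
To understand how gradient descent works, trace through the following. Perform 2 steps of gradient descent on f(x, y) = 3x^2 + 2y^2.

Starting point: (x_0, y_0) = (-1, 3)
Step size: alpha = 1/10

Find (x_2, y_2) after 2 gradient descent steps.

f(x,y) = 3x^2 + 2y^2
grad_x = 6x + 0y, grad_y = 4y + 0x
Step 1: grad = (-6, 12), (-2/5, 9/5)
Step 2: grad = (-12/5, 36/5), (-4/25, 27/25)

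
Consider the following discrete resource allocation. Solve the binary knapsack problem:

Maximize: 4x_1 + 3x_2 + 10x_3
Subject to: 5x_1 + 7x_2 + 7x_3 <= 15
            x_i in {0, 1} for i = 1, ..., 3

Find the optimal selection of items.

Items: item 1 (v=4, w=5), item 2 (v=3, w=7), item 3 (v=10, w=7)
Capacity: 15
Checking all 8 subsets (w = total weight, v = total value):
  {}: w = 0, v = 0
  {1}: w = 5, v = 4
  {2}: w = 7, v = 3
  {3}: w = 7, v = 10
  {1, 2}: w = 12, v = 7
  {1, 3}: w = 12, v = 14
  {2, 3}: w = 14, v = 13
  {1, 2, 3}: w = 19 > 15, infeasible
Best feasible subset: items [1, 3]
Total weight: 12 <= 15, total value: 14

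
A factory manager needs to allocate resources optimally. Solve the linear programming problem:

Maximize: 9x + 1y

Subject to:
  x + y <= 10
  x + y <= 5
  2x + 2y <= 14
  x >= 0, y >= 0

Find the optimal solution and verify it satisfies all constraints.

Feasible vertices: (0, 0), (0, 5), (5, 0)
Objective 9x + 1y at each vertex:
  (0, 0): 0
  (0, 5): 5
  (5, 0): 45
Maximum is 45 at (5, 0).
Verify constraints at (x, y) = (5, 0):
  1*5 + 1*0 = 5 <= 10
  1*5 + 1*0 = 5 <= 5 (active)
  2*5 + 2*0 = 10 <= 14
  x = 5 >= 0, y = 0 >= 0. All constraints satisfied.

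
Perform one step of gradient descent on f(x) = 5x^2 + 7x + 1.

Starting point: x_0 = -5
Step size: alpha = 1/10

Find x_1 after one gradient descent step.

f(x) = 5x^2 + 7x + 1
f'(x) = 10x + 7
f'(-5) = 10*-5 + (7) = -43
x_1 = x_0 - alpha * f'(x_0) = -5 - 1/10 * -43 = -7/10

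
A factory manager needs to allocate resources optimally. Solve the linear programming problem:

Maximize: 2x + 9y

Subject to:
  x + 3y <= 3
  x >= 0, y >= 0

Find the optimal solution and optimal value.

The feasible region has vertices at [(0, 0), (3, 0), (0, 1)].
Checking objective 2x + 9y at each vertex:
  (0, 0): 2*0 + 9*0 = 0
  (3, 0): 2*3 + 9*0 = 6
  (0, 1): 2*0 + 9*1 = 9
Maximum is 9 at (0, 1).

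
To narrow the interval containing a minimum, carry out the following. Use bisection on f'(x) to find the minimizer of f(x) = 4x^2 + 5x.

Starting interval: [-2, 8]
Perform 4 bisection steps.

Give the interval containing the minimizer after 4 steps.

Finding critical point of f(x) = 4x^2 + 5x using bisection on f'(x) = 8x + 5.
f'(x) = 0 when x = -5/8.
Starting interval: [-2, 8]
Step 1: mid = 3, f'(mid) = 29, new interval = [-2, 3]
Step 2: mid = 1/2, f'(mid) = 9, new interval = [-2, 1/2]
Step 3: mid = -3/4, f'(mid) = -1, new interval = [-3/4, 1/2]
Step 4: mid = -1/8, f'(mid) = 4, new interval = [-3/4, -1/8]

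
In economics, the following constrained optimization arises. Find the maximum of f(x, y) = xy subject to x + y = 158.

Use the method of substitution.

Substitute y = 158 - x into f(x,y) = xy:
g(x) = x(158 - x) = 158x - x^2
g'(x) = 158 - 2x = 0  =>  x = 79
y = 158 - 79 = 79
Maximum value = 79 * 79 = 6241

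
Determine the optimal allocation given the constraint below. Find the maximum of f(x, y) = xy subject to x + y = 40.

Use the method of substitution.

Substitute y = 40 - x into f(x,y) = xy:
g(x) = x(40 - x) = 40x - x^2
g'(x) = 40 - 2x = 0  =>  x = 20
y = 40 - 20 = 20
Maximum value = 20 * 20 = 400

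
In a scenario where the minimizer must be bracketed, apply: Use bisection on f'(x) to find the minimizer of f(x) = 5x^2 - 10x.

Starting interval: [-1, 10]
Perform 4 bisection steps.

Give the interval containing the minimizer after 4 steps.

Finding critical point of f(x) = 5x^2 - 10x using bisection on f'(x) = 10x + -10.
f'(x) = 0 when x = 1.
Starting interval: [-1, 10]
Step 1: mid = 9/2, f'(mid) = 35, new interval = [-1, 9/2]
Step 2: mid = 7/4, f'(mid) = 15/2, new interval = [-1, 7/4]
Step 3: mid = 3/8, f'(mid) = -25/4, new interval = [3/8, 7/4]
Step 4: mid = 17/16, f'(mid) = 5/8, new interval = [3/8, 17/16]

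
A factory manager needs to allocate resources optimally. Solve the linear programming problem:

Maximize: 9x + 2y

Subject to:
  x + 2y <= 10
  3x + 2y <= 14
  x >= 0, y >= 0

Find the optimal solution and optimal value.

Feasible vertices: (0, 0), (0, 5), (2, 4), (14/3, 0)
Objective 9x + 2y at each:
  (0, 0): 0
  (0, 5): 10
  (2, 4): 26
  (14/3, 0): 42
Maximum is 42 at (14/3, 0).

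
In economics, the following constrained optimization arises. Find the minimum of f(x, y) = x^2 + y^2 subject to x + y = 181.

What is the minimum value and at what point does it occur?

Substitute y = 181 - x into f(x,y) = x^2 + y^2:
g(x) = x^2 + (181 - x)^2 = 2x^2 - 362x + 32761
g'(x) = 4x - 362 = 0  =>  x = 181/2
y = 181 - 181/2 = 181/2
Minimum value = (181/2)^2 + (181/2)^2 = 32761/2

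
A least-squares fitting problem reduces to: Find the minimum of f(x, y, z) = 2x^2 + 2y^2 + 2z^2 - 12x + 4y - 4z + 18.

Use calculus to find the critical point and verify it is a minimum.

f(x,y,z) = 2x^2 + 2y^2 + 2z^2 - 12x + 4y - 4z + 18
df/dx = 4x + (-12) = 0 => x = 3
df/dy = 4y + (4) = 0 => y = -1
df/dz = 4z + (-4) = 0 => z = 1
f(3,-1,1) = 2*(3)^2 + 2*(-1)^2 + 2*(1)^2 + -12*(3) + 4*(-1) + -4*(1) + 18 = -4
Hessian is diagonal with entries 4, 4, 4 > 0, confirmed minimum.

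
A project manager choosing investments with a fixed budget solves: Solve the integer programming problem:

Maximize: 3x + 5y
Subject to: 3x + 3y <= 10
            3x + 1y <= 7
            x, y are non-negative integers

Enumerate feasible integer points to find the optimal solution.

Constraint 1: 3x + 3y <= 10
Constraint 2: 3x + 1y <= 7
Feasible x range (need y >= 0): 0 <= x <= min(10/3, 7/3) => x in {0, ..., 2}.
Enumerate feasible integer points row by row (the coefficient of y is 5 > 0, so for each x the largest feasible y gives the best value):
  x = 0: y <= min((10 - 3*0)/3, (7 - 3*0)/1) => y in {0, ..., 3}; best 3*0 + 5*3 = 15
  x = 1: y <= min((10 - 3*1)/3, (7 - 3*1)/1) => y in {0, ..., 2}; best 3*1 + 5*2 = 13
  x = 2: y <= min((10 - 3*2)/3, (7 - 3*2)/1) => y in {0, ..., 1}; best 3*2 + 5*1 = 11
The maximum 3x + 5y = 15 is achieved at x = 0, y = 3.
Check: 3*0 + 3*3 = 9 <= 10 and 3*0 + 1*3 = 3 <= 7.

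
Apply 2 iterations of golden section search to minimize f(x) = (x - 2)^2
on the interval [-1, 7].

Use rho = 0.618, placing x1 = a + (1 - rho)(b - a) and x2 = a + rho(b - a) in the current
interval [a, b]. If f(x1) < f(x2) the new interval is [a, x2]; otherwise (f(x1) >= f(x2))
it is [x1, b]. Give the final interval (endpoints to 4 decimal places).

Golden section search for min of f(x) = (x - 2)^2 on [-1, 7].
Each step: x1 = a + (1 - rho)(b - a), x2 = a + rho(b - a); if f(x1) < f(x2) keep [a, x2], otherwise keep [x1, b].
Step 1: [-1.0000, 7.0000], x1=2.0560 (f=0.0031), x2=3.9440 (f=3.7791); f(x1) < f(x2) => keep [-1.0000, 3.9440]
Step 2: [-1.0000, 3.9440], x1=0.8886 (f=1.2352), x2=2.0554 (f=0.0031); f(x1) > f(x2) => keep [0.8886, 3.9440]
Final interval: [0.8886, 3.9440]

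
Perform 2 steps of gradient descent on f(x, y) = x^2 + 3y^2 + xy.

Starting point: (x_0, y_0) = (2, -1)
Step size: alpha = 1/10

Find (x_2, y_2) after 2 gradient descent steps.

f(x,y) = x^2 + 3y^2 + xy
grad_x = 2x + 1y, grad_y = 6y + 1x
Step 1: grad = (3, -4), (17/10, -3/5)
Step 2: grad = (14/5, -19/10), (71/50, -41/100)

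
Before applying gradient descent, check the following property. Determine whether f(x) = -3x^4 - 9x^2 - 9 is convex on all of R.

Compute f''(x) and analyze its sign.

f(x) = -3x^4 - 9x^2 - 9
f'(x) = -12x^3 + -18x
f''(x) = -36x^2 + -18
f''(x) = -36x^2 + -18 <= -18 < 0 for all x
Therefore, f is concave on R.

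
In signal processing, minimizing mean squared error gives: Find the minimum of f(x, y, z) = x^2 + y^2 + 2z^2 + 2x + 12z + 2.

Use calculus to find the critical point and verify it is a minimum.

f(x,y,z) = x^2 + y^2 + 2z^2 + 2x + 12z + 2
df/dx = 2x + (2) = 0 => x = -1
df/dy = 2y + (0) = 0 => y = 0
df/dz = 4z + (12) = 0 => z = -3
f(-1,0,-3) = 1*(-1)^2 + 1*(0)^2 + 2*(-3)^2 + 2*(-1) + 12*(-3) + 2 = -17
Hessian is diagonal with entries 2, 2, 4 > 0, confirmed minimum.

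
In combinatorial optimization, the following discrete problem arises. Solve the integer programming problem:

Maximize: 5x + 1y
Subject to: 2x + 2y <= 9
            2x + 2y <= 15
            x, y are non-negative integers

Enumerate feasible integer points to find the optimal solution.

Constraint 1: 2x + 2y <= 9
Constraint 2: 2x + 2y <= 15
Feasible x range (need y >= 0): 0 <= x <= min(9/2, 15/2) => x in {0, ..., 4}.
Enumerate feasible integer points row by row (the coefficient of y is 1 > 0, so for each x the largest feasible y gives the best value):
  x = 0: y <= min((9 - 2*0)/2, (15 - 2*0)/2) => y in {0, ..., 4}; best 5*0 + 1*4 = 4
  x = 1: y <= min((9 - 2*1)/2, (15 - 2*1)/2) => y in {0, ..., 3}; best 5*1 + 1*3 = 8
  x = 2: y <= min((9 - 2*2)/2, (15 - 2*2)/2) => y in {0, ..., 2}; best 5*2 + 1*2 = 12
  x = 3: y <= min((9 - 2*3)/2, (15 - 2*3)/2) => y in {0, ..., 1}; best 5*3 + 1*1 = 16
  x = 4: y <= min((9 - 2*4)/2, (15 - 2*4)/2) => y in {0}; best 5*4 + 1*0 = 20
The maximum 5x + 1y = 20 is achieved at x = 4, y = 0.
Check: 2*4 + 2*0 = 8 <= 9 and 2*4 + 2*0 = 8 <= 15.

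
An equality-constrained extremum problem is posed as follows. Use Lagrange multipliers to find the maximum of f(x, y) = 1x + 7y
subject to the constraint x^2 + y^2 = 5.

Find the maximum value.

Set up Lagrange conditions: grad f = lambda * grad g
  1 = 2*lambda*x
  7 = 2*lambda*y
From these: x/y = 1/7, so x = 1t, y = 7t for some t.
Substitute into constraint: (1t)^2 + (7t)^2 = 5
  t^2 * 50 = 5
  t = sqrt(5/50)
Maximum = 1*x + 7*y = (1^2 + 7^2)*t = 50 * sqrt(5/50) = sqrt(250)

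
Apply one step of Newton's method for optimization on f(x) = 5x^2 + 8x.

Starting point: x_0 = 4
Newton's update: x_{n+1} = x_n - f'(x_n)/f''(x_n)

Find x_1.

f(x) = 5x^2 + 8x
f'(x) = 10x + (8), f''(x) = 10
Newton step: x_1 = x_0 - f'(x_0)/f''(x_0)
f'(4) = 48
x_1 = 4 - 48/10 = -4/5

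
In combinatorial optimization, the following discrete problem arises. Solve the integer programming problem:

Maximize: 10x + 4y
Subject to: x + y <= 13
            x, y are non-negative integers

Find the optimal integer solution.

Objective: 10x + 4y, constraint: x + y <= 13
Coefficient of x is 10 >= coefficient of y is 4, so allocate the entire budget to x.
Optimal: x = 13, y = 0, value = 130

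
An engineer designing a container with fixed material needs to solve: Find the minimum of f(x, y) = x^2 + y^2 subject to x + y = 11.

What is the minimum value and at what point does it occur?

Substitute y = 11 - x into f(x,y) = x^2 + y^2:
g(x) = x^2 + (11 - x)^2 = 2x^2 - 22x + 121
g'(x) = 4x - 22 = 0  =>  x = 11/2
y = 11 - 11/2 = 11/2
Minimum value = (11/2)^2 + (11/2)^2 = 121/2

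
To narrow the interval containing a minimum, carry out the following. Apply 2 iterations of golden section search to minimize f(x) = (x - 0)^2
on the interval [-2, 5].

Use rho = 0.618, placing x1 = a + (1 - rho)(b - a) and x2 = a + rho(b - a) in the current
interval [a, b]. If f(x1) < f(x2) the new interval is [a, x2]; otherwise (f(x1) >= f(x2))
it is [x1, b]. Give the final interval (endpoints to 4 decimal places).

Golden section search for min of f(x) = (x - 0)^2 on [-2, 5].
Each step: x1 = a + (1 - rho)(b - a), x2 = a + rho(b - a); if f(x1) < f(x2) keep [a, x2], otherwise keep [x1, b].
Step 1: [-2.0000, 5.0000], x1=0.6740 (f=0.4543), x2=2.3260 (f=5.4103); f(x1) < f(x2) => keep [-2.0000, 2.3260]
Step 2: [-2.0000, 2.3260], x1=-0.3475 (f=0.1207), x2=0.6735 (f=0.4536); f(x1) < f(x2) => keep [-2.0000, 0.6735]
Final interval: [-2.0000, 0.6735]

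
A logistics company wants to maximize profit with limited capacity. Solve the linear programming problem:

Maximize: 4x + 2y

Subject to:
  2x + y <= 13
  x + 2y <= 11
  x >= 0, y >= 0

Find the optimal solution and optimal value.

Feasible vertices: (0, 0), (0, 11/2), (5, 3), (13/2, 0)
Objective 4x + 2y at each:
  (0, 0): 0
  (0, 11/2): 11
  (5, 3): 26
  (13/2, 0): 26
Maximum is 26 at (5, 3).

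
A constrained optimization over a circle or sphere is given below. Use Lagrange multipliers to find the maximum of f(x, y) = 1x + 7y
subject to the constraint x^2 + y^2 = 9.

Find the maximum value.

Set up Lagrange conditions: grad f = lambda * grad g
  1 = 2*lambda*x
  7 = 2*lambda*y
From these: x/y = 1/7, so x = 1t, y = 7t for some t.
Substitute into constraint: (1t)^2 + (7t)^2 = 9
  t^2 * 50 = 9
  t = sqrt(9/50)
Maximum = 1*x + 7*y = (1^2 + 7^2)*t = 50 * sqrt(9/50) = sqrt(450)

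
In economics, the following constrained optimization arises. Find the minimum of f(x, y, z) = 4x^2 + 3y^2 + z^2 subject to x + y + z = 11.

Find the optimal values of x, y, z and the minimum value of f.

Using Lagrange multipliers on f = 4x^2 + 3y^2 + z^2 with constraint x + y + z = 11:
Conditions: 2*4*x = lambda, 2*3*y = lambda, 2*1*z = lambda
So x = lambda/8, y = lambda/6, z = lambda/2
Substituting into constraint: lambda * (19/24) = 11
lambda = 264/19
x = 33/19, y = 44/19, z = 132/19
Minimum value = 1452/19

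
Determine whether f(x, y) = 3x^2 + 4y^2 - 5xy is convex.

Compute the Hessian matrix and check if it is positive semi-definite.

f(x,y) = 3x^2 + 4y^2 - 5xy
Hessian H = [[6, -5], [-5, 8]]
trace(H) = 14, det(H) = 23
Eigenvalues: (14 +/- sqrt(104)) / 2 = 12.1, 1.901
Since both eigenvalues > 0, f is convex.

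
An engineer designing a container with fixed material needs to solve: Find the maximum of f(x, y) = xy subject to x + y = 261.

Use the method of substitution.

Substitute y = 261 - x into f(x,y) = xy:
g(x) = x(261 - x) = 261x - x^2
g'(x) = 261 - 2x = 0  =>  x = 261/2
y = 261 - 261/2 = 261/2
Maximum value = (261/2) * (261/2) = 68121/4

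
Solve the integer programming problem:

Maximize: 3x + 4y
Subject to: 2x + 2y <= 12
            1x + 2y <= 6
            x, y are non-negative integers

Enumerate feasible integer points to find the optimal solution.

Constraint 1: 2x + 2y <= 12
Constraint 2: 1x + 2y <= 6
Feasible x range (need y >= 0): 0 <= x <= min(12/2, 6/1) => x in {0, ..., 6}.
Enumerate feasible integer points row by row (the coefficient of y is 4 > 0, so for each x the largest feasible y gives the best value):
  x = 0: y <= min((12 - 2*0)/2, (6 - 1*0)/2) => y in {0, ..., 3}; best 3*0 + 4*3 = 12
  x = 1: y <= min((12 - 2*1)/2, (6 - 1*1)/2) => y in {0, ..., 2}; best 3*1 + 4*2 = 11
  x = 2: y <= min((12 - 2*2)/2, (6 - 1*2)/2) => y in {0, ..., 2}; best 3*2 + 4*2 = 14
  x = 3: y <= min((12 - 2*3)/2, (6 - 1*3)/2) => y in {0, ..., 1}; best 3*3 + 4*1 = 13
  x = 4: y <= min((12 - 2*4)/2, (6 - 1*4)/2) => y in {0, ..., 1}; best 3*4 + 4*1 = 16
  x = 5: y <= min((12 - 2*5)/2, (6 - 1*5)/2) => y in {0}; best 3*5 + 4*0 = 15
  x = 6: y <= min((12 - 2*6)/2, (6 - 1*6)/2) => y in {0}; best 3*6 + 4*0 = 18
The maximum 3x + 4y = 18 is achieved at x = 6, y = 0.
Check: 2*6 + 2*0 = 12 <= 12 and 1*6 + 2*0 = 6 <= 6.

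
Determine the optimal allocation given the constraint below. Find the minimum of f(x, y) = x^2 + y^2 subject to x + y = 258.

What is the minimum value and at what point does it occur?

Substitute y = 258 - x into f(x,y) = x^2 + y^2:
g(x) = x^2 + (258 - x)^2 = 2x^2 - 516x + 66564
g'(x) = 4x - 516 = 0  =>  x = 129
y = 258 - 129 = 129
Minimum value = 129^2 + 129^2 = 33282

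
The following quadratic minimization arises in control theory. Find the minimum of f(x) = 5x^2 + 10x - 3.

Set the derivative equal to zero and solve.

f(x) = 5x^2 + 10x - 3
f'(x) = 10x + (10) = 0
x = -10/10 = -1
f(-1) = -8
Since f''(x) = 10 > 0, this is a minimum.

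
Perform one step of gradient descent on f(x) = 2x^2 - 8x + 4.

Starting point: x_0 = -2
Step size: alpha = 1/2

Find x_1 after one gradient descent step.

f(x) = 2x^2 - 8x + 4
f'(x) = 4x - 8
f'(-2) = 4*-2 + (-8) = -16
x_1 = x_0 - alpha * f'(x_0) = -2 - 1/2 * -16 = 6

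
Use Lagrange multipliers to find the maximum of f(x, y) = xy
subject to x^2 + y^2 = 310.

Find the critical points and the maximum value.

Lagrange conditions: y = 2*lambda*x and x = 2*lambda*y
If x = 0 then y = 0, violating the constraint, so x, y != 0.
Dividing: y/x = x/y => x^2 = y^2 => y = x or y = -x
Constraint: 2x^2 = 310 => x^2 = 155 => x = +/-sqrt(155)
Critical points: (sqrt(155), sqrt(155)), (-sqrt(155), -sqrt(155)), (sqrt(155), -sqrt(155)), (-sqrt(155), sqrt(155))
  y = x:  xy = x^2 = 155  at (sqrt(155), sqrt(155)) and (-sqrt(155), -sqrt(155))
  y = -x: xy = -x^2 = -155 at (sqrt(155), -sqrt(155)) and (-sqrt(155), sqrt(155))
Maximum xy = 155 at (sqrt(155), sqrt(155)) and (-sqrt(155), -sqrt(155))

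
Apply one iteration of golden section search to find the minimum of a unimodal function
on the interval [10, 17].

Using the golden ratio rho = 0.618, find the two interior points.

Golden section search on [10, 17].
Golden ratio rho = 0.618 (approx).
Interior points:
  x_1 = 10 + (1-0.618)*7 = 12.6740
  x_2 = 10 + 0.618*7 = 14.3260
Compare f(x_1) and f(x_2) to determine which subinterval to keep.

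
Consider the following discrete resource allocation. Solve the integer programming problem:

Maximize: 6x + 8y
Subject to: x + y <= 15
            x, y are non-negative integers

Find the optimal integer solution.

Objective: 6x + 8y, constraint: x + y <= 15
Coefficient of y is 8 > coefficient of x is 6, so allocate the entire budget to y.
Optimal: x = 0, y = 15, value = 120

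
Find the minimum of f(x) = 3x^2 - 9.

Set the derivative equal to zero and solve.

f(x) = 3x^2 - 9
f'(x) = 6x + (0) = 0
x = 0/6 = 0
f(0) = -9
Since f''(x) = 6 > 0, this is a minimum.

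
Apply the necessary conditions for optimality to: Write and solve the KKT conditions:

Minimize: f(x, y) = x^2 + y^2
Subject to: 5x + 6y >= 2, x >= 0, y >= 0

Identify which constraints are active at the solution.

KKT conditions for min x^2 + y^2 s.t. 5x + 6y >= 2, x >= 0, y >= 0:
Stationarity: 2x = mu*5 + mu_x, 2y = mu*6 + mu_y, with mu, mu_x, mu_y >= 0
Complementary slackness: mu*(5x + 6y - 2) = 0, mu_x*x = 0, mu_y*y = 0
(0, 0) is infeasible (5*0 + 6*0 < 2), so if mu = 0 stationarity would force x = mu_x/2 >= 0, y = mu_y/2 >= 0 with mu_x*x = mu_y*y = 0, i.e. x = y = 0: contradiction. Hence mu > 0 and 5x + 6y = 2 is active.
Try x > 0, y > 0 (so mu_x = mu_y = 0): x = 5*mu/2, y = 6*mu/2
Substitute: 5*(5*mu/2) + 6*(6*mu/2) = 2
  mu*61/2 = 2 => mu = 4/61
x* = 10/61 > 0, y* = 12/61 > 0, consistent with mu_x = mu_y = 0.
f is convex and the constraints are linear, so this KKT point is the global minimum.
f* = 4/61
Active constraints: 5x + 6y >= 2 (holds with equality, mu = 4/61 > 0); x >= 0 and y >= 0 are inactive (mu_x = mu_y = 0).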